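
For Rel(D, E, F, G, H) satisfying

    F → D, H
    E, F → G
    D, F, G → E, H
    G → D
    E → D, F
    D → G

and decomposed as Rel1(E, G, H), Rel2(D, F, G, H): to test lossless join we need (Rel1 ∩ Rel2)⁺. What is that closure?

D, G, H

Rel1 ∩ Rel2 = {G, H}.
G → D applies, adding D
Closure: {D, G, H}.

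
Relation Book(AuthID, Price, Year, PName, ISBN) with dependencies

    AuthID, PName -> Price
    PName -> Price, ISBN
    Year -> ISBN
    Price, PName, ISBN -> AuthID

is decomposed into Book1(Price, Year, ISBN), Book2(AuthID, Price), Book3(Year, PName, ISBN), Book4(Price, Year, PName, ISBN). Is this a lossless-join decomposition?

Chase test. Columns are AuthID, Price, Year, PName, ISBN; row i has aⱼ where attribute j ∈ Booki, else bᵢⱼ.
Initial tableau (one row per fragment):
  row 1: b11 a2 a3 b14 a5
  row 2: a1 a2 b23 b24 b25
  row 3: b31 b32 a3 a4 a5
  row 4: b41 a2 a3 a4 a5
Rows 3 and 4 agree on PName; apply PName→Price, ISBN and equate their Price, ISBN entries.
Rows 3 and 4 agree on Price, PName, ISBN; apply Price, PName, ISBN→AuthID and equate their AuthID entries.
No row becomes fully distinguished — the join is lossy.

No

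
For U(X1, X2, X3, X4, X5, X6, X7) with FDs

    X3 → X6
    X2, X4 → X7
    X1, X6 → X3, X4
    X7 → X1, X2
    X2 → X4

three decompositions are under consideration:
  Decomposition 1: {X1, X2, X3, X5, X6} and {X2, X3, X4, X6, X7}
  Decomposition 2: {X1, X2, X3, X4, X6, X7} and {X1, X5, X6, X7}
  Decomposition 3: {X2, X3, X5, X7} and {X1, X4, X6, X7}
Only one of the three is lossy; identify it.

Decomposition 1: common = {X2, X3, X6}, closure = {X1, X2, X3, X4, X6, X7} → lossless.
Decomposition 2: common = {X1, X6, X7}, closure = {X1, X2, X3, X4, X6, X7} → lossless.
Decomposition 3: common = {X7}, closure = {X1, X2, X4, X7} → lossy.

Decomposition 3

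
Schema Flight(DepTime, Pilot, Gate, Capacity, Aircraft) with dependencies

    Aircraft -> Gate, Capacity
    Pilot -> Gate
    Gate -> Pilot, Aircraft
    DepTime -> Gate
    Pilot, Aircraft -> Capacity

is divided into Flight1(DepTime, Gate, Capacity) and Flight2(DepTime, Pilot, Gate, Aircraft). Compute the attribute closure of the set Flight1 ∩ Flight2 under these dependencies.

DepTime, Pilot, Gate, Capacity, Aircraft

Flight1 ∩ Flight2 = {DepTime, Gate}.
Gate → Pilot, Aircraft applies, adding Pilot, Aircraft
Pilot, Aircraft → Capacity applies, adding Capacity
Closure: {DepTime, Pilot, Gate, Capacity, Aircraft}.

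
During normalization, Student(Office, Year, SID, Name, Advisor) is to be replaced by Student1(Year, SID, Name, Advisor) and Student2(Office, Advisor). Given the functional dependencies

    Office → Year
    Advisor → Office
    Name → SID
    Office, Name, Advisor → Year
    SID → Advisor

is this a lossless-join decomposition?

Common attributes: Student1 ∩ Student2 = {Advisor}.
Closure of {Advisor}: Advisor → Office applies, adding Office; Office → Year applies, adding Year. So (Advisor)⁺ = {Office, Year, Advisor}.
This closure contains every attribute of Student2, so Student1 ∩ Student2 → Student2. The join is lossless.

Yes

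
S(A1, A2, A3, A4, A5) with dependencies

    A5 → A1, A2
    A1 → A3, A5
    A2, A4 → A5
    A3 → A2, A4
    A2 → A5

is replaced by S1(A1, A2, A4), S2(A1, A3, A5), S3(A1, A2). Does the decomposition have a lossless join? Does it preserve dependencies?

lossless and dependency-preserving

Lossless test (chase): Rows 1 and 2 agree on A1; apply A1→A3, A5 and equate their A3, A5 entries. Rows 1 and 3 agree on A1; apply A1→A3, A5 and equate their A3, A5 entries. Rows 1 and 2 agree on A3; apply A3→A2, A4 and equate their A2, A4 entries. Rows 1 and 3 agree on A3; apply A3→A2, A4 and equate their A2, A4 entries. Row 1 is now all distinguished symbols — the join is lossless.
Dependency preservation: A5 → A1, A2; A2, A4 → A5; A3 → A2, A4; A2 → A5 are not contained in any single fragment, but the restricted closure of each left-hand side across the fragments still reaches the right-hand side; the remaining FDs each lie inside some fragment. All dependencies are preserved.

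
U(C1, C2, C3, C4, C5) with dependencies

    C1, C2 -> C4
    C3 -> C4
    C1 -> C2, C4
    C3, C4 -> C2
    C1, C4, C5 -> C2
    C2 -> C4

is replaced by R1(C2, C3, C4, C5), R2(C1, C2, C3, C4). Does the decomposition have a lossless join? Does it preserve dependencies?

lossy but dependency-preserving

Lossless test: (C2, C3, C4)⁺ = {C2, C3, C4}, which is a superkey of neither fragment — lossy.
Dependency preservation: C1, C4, C5 → C2 is not contained in any single fragment, but the restricted closure of its left-hand side across the fragments still reaches the right-hand side; the remaining FDs each lie inside some fragment. All dependencies are preserved.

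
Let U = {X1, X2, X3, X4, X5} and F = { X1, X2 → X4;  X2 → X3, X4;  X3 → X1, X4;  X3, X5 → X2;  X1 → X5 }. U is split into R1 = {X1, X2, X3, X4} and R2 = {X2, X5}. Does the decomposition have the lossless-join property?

Common attributes: R1 ∩ R2 = {X2}.
Closure of {X2}: X2 → X3, X4 applies, adding X3, X4; X3 → X1, X4 applies, adding X1; X1 → X5 applies, adding X5. So (X2)⁺ = {X1, X2, X3, X4, X5}.
This closure contains every attribute of R1, so R1 ∩ R2 → R1. The join is lossless.

Yes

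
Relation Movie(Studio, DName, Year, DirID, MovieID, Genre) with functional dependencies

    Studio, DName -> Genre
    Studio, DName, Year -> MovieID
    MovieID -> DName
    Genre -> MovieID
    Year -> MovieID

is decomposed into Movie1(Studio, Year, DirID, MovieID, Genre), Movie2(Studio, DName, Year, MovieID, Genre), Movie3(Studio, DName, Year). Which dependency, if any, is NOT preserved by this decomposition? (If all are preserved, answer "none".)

none

Studio, DName → Genre lies within Movie2.
Studio, DName, Year → MovieID lies within Movie2.
MovieID → DName lies within Movie2.
Genre → MovieID lies within Movie1.
Year → MovieID lies within Movie1.
Every dependency is enforceable on the fragments, so the decomposition is dependency-preserving.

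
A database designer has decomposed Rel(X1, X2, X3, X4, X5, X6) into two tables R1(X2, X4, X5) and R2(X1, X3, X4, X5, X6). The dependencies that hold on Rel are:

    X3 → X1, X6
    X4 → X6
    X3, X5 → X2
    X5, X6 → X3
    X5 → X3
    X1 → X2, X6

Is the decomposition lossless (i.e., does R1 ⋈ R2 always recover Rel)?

Yes

Common attributes: R1 ∩ R2 = {X4, X5}.
Closure of {X4, X5}: X4 → X6 applies, adding X6; X5, X6 → X3 applies, adding X3; X3 → X1, X6 applies, adding X1; X3, X5 → X2 applies, adding X2. So (X4, X5)⁺ = {X1, X2, X3, X4, X5, X6}.
This closure contains every attribute of R1, so R1 ∩ R2 → R1. The join is lossless.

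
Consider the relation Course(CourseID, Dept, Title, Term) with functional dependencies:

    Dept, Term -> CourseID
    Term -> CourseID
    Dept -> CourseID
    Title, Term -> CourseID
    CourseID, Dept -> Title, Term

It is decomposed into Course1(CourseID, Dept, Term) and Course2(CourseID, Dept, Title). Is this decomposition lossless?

Common attributes: Course1 ∩ Course2 = {CourseID, Dept}.
Closure of {CourseID, Dept}: CourseID, Dept → Title, Term applies, adding Title, Term. So (CourseID, Dept)⁺ = {CourseID, Dept, Title, Term}.
This closure contains every attribute of Course1, so Course1 ∩ Course2 → Course1. The join is lossless.

Yes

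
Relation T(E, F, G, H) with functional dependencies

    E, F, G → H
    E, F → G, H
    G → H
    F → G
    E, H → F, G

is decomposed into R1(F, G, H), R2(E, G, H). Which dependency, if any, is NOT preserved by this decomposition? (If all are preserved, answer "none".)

E, H → F, G

Check E, H → F, G: no single fragment contains all of {E, F, G, H}, and the restricted closure of {E, H} across the fragments never reaches {F, G}.
E, F, G → H is preserved.
E, F → G, H is preserved.
G → H is preserved.
F → G is preserved.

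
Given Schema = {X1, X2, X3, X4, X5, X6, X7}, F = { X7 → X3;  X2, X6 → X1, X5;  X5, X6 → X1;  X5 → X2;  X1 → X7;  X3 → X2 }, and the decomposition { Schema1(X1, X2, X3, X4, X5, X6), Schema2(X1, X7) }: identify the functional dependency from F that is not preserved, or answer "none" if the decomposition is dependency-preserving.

X7 → X3

Check X7 → X3: no single fragment contains all of {X3, X7}, and the restricted closure of {X7} across the fragments never reaches {X3}.
X2, X6 → X1, X5 is preserved.
X5, X6 → X1 is preserved.
X5 → X2 is preserved.
X1 → X7 is preserved.
X3 → X2 is preserved.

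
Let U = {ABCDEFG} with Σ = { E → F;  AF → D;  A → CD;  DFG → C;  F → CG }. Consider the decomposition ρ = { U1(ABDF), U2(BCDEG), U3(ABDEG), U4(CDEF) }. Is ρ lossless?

Yes

Chase test. Columns are ABCDEFG; row i has aⱼ where attribute j ∈ Ui, else bᵢⱼ.
Initial tableau (one row per fragment):
  row 1: a1 a2 b13 a4 b15 a6 b17
  row 2: b21 a2 a3 a4 a5 b26 a7
  row 3: a1 a2 b33 a4 a5 b36 a7
  row 4: b41 b42 a3 a4 a5 a6 b47
Rows 2 and 3 agree on E; apply E→F and equate their F entries.
Rows 2 and 4 agree on E; apply E→F and equate their F entries.
Rows 1 and 3 agree on A; apply A→CD and equate their CD entries.
Rows 2 and 3 agree on DFG; apply DFG→C and equate their C entries.
Rows 1 and 2 agree on F; apply F→CG and equate their CG entries.
Rows 1 and 4 agree on F; apply F→CG and equate their CG entries.
Row 3 is now all distinguished symbols — the join is lossless.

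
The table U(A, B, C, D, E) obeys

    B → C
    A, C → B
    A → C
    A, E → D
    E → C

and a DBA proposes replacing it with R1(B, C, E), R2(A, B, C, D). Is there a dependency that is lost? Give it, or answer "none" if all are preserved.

Check A, E → D: no single fragment contains all of {A, D, E}, and the restricted closure of {A, E} across the fragments never reaches {D}.
B → C is preserved.
A, C → B is preserved.
A → C is preserved.
E → C is preserved.

A, E → D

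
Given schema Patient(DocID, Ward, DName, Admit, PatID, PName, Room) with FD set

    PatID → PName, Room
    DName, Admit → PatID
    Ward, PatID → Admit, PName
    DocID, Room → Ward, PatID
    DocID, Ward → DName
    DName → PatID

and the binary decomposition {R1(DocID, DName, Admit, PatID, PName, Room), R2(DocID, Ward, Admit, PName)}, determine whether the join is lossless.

No

Common attributes: R1 ∩ R2 = {DocID, Admit, PName}.
No dependency enlarges {DocID, Admit, PName}, so (DocID, Admit, PName)⁺ = {DocID, Admit, PName}.
The closure contains neither all of R1 = {DocID, DName, Admit, PatID, PName, Room} nor all of R2 = {DocID, Ward, Admit, PName}, so the common attributes are not a superkey of either fragment. The join is lossy.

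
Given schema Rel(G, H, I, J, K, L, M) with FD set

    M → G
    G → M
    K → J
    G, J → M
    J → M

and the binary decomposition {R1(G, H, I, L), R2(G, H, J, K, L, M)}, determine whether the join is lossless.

Common attributes: R1 ∩ R2 = {G, H, L}.
Closure of {G, H, L}: G → M applies, adding M. So (G, H, L)⁺ = {G, H, L, M}.
The closure contains neither all of R1 = {G, H, I, L} nor all of R2 = {G, H, J, K, L, M}, so the common attributes are not a superkey of either fragment. The join is lossy.

No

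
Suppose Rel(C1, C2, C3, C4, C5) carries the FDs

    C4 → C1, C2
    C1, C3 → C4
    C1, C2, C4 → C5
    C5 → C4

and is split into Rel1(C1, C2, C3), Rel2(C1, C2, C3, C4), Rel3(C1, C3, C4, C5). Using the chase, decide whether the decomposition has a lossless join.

Chase test. Columns are C1, C2, C3, C4, C5; row i has aⱼ where attribute j ∈ Reli, else bᵢⱼ.
Initial tableau (one row per fragment):
  row 1: a1 a2 a3 b14 b15
  row 2: a1 a2 a3 a4 b25
  row 3: a1 b32 a3 a4 a5
Rows 2 and 3 agree on C4; apply C4→C1, C2 and equate their C1, C2 entries.
Rows 1 and 2 agree on C1, C3; apply C1, C3→C4 and equate their C4 entries.
Rows 1 and 2 agree on C1, C2, C4; apply C1, C2, C4→C5 and equate their C5 entries.
Rows 1 and 3 agree on C1, C2, C4; apply C1, C2, C4→C5 and equate their C5 entries.
Row 1 is now all distinguished symbols — the join is lossless.

Yes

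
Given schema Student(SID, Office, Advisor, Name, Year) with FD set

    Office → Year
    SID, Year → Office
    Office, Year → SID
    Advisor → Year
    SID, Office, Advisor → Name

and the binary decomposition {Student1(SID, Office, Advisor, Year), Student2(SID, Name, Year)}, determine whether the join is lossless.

No

Common attributes: Student1 ∩ Student2 = {SID, Year}.
Closure of {SID, Year}: SID, Year → Office applies, adding Office. So (SID, Year)⁺ = {SID, Office, Year}.
The closure contains neither all of Student1 = {SID, Office, Advisor, Year} nor all of Student2 = {SID, Name, Year}, so the common attributes are not a superkey of either fragment. The join is lossy.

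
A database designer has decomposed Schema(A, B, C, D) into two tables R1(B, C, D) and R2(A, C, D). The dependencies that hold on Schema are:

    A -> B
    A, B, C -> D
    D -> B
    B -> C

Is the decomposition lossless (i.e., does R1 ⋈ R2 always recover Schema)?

Yes

Common attributes: R1 ∩ R2 = {C, D}.
Closure of {C, D}: D → B applies, adding B. So (C, D)⁺ = {B, C, D}.
This closure contains every attribute of R1, so R1 ∩ R2 → R1. The join is lossless.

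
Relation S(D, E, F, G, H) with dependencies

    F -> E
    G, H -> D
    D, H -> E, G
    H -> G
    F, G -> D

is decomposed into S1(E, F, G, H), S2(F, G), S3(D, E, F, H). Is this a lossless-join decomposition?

Yes

Chase test. Columns are D, E, F, G, H; row i has aⱼ where attribute j ∈ Si, else bᵢⱼ.
Initial tableau (one row per fragment):
  row 1: b11 a2 a3 a4 a5
  row 2: b21 b22 a3 a4 b25
  row 3: a1 a2 a3 b34 a5
Rows 1 and 2 agree on F; apply F→E and equate their E entries.
Rows 1 and 3 agree on H; apply H→G and equate their G entries.
Rows 1 and 2 agree on F, G; apply F, G→D and equate their D entries.
Rows 1 and 3 agree on F, G; apply F, G→D and equate their D entries.
Row 1 is now all distinguished symbols — the join is lossless.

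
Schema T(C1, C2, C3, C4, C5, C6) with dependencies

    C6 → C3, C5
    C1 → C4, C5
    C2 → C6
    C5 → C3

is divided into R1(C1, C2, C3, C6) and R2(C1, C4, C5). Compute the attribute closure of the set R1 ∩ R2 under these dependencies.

C1, C3, C4, C5

R1 ∩ R2 = {C1}.
C1 → C4, C5 applies, adding C4, C5
C5 → C3 applies, adding C3
Closure: {C1, C3, C4, C5}.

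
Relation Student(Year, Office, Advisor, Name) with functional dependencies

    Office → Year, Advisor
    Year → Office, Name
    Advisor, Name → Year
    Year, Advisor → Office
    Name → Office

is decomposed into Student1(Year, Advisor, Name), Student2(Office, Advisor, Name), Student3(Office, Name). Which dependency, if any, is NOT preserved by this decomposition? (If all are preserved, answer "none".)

none

Office → Year, Advisor: restricted closure across fragments reaches Year, Advisor.
Year → Office, Name: restricted closure across fragments reaches Office, Name.
Advisor, Name → Year lies within Student1.
Year, Advisor → Office: restricted closure across fragments reaches Office.
Name → Office lies within Student2.
Every dependency is enforceable on the fragments, so the decomposition is dependency-preserving.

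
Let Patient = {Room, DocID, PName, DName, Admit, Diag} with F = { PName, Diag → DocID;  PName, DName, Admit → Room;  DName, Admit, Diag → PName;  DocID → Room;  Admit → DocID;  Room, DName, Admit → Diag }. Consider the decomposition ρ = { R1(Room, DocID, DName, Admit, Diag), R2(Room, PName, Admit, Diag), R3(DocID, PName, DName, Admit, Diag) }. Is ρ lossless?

Yes

Chase test. Columns are Room, DocID, PName, DName, Admit, Diag; row i has aⱼ where attribute j ∈ Ri, else bᵢⱼ.
Initial tableau (one row per fragment):
  row 1: a1 a2 b13 a4 a5 a6
  row 2: a1 b22 a3 b24 a5 a6
  row 3: b31 a2 a3 a4 a5 a6
Rows 2 and 3 agree on PName, Diag; apply PName, Diag→DocID and equate their DocID entries.
Rows 1 and 3 agree on DName, Admit, Diag; apply DName, Admit, Diag→PName and equate their PName entries.
Rows 1 and 3 agree on DocID; apply DocID→Room and equate their Room entries.
Row 1 is now all distinguished symbols — the join is lossless.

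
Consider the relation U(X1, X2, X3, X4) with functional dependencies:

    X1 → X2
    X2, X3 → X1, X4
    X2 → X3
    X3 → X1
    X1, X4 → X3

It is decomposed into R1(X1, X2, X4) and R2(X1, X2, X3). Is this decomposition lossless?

Common attributes: R1 ∩ R2 = {X1, X2}.
Closure of {X1, X2}: X2 → X3 applies, adding X3; X2, X3 → X1, X4 applies, adding X4. So (X1, X2)⁺ = {X1, X2, X3, X4}.
This closure contains every attribute of R1, so R1 ∩ R2 → R1. The join is lossless.

Yes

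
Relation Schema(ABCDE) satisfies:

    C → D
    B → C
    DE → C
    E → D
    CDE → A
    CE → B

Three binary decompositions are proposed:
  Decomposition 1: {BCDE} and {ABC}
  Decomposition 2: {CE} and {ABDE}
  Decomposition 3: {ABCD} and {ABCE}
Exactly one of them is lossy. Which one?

Decomposition 1: common = {BC}, closure = {BCD} → lossy.
Decomposition 2: common = {E}, closure = {ABCDE} → lossless.
Decomposition 3: common = {ABC}, closure = {ABCD} → lossless.

Decomposition 1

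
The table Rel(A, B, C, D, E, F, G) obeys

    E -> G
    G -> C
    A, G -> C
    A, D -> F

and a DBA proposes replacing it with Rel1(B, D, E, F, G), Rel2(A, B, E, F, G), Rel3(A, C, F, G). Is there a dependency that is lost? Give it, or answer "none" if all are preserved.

Check A, D → F: no single fragment contains all of {A, D, F}, and the restricted closure of {A, D} across the fragments never reaches {F}.
E → G is preserved.
G → C is preserved.
A, G → C is preserved.

A, D -> F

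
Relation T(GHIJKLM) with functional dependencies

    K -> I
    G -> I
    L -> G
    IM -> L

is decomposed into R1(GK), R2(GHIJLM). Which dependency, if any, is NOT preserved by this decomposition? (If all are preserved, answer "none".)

K -> I

Check K → I: no single fragment contains all of {IK}, and the restricted closure of {K} across the fragments never reaches {I}.
G → I is preserved.
L → G is preserved.
IM → L is preserved.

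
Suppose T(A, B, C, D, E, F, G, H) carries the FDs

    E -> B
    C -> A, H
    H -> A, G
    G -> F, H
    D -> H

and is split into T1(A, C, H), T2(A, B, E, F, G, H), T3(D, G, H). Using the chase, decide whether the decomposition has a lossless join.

Chase test. Columns are A, B, C, D, E, F, G, H; row i has aⱼ where attribute j ∈ Ti, else bᵢⱼ.
Initial tableau (one row per fragment):
  row 1: a1 b12 a3 b14 b15 b16 b17 a8
  row 2: a1 a2 b23 b24 a5 a6 a7 a8
  row 3: b31 b32 b33 a4 b35 b36 a7 a8
Rows 1 and 2 agree on H; apply H→A, G and equate their A, G entries.
Rows 1 and 3 agree on H; apply H→A, G and equate their A, G entries.
Rows 1 and 2 agree on G; apply G→F, H and equate their F, H entries.
Rows 1 and 3 agree on G; apply G→F, H and equate their F, H entries.
No row becomes fully distinguished — the join is lossy.

No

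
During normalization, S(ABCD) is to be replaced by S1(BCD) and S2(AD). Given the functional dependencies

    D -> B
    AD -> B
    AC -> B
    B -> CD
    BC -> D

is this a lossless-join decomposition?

Yes

Common attributes: S1 ∩ S2 = {D}.
Closure of {D}: D → B applies, adding B; B → CD applies, adding C. So (D)⁺ = {BCD}.
This closure contains every attribute of S1, so S1 ∩ S2 → S1. The join is lossless.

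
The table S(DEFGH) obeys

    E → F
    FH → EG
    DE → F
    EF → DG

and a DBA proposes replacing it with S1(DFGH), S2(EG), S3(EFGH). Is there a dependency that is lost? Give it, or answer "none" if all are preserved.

EF → DG

Check EF → DG: no single fragment contains all of {DEFG}, and the restricted closure of {EF} across the fragments never reaches {DG}.
E → F is preserved.
FH → EG is preserved.
DE → F is preserved.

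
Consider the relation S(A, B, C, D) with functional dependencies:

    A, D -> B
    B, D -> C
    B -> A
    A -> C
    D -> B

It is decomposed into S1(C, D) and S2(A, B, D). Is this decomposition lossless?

Common attributes: S1 ∩ S2 = {D}.
Closure of {D}: D → B applies, adding B; B, D → C applies, adding C; B → A applies, adding A. So (D)⁺ = {A, B, C, D}.
This closure contains every attribute of S1, so S1 ∩ S2 → S1. The join is lossless.

Yes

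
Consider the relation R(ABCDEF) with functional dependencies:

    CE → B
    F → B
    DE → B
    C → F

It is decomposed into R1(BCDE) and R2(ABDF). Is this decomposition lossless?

No

Common attributes: R1 ∩ R2 = {BD}.
No dependency enlarges {BD}, so (BD)⁺ = {BD}.
The closure contains neither all of R1 = {BCDE} nor all of R2 = {ABDF}, so the common attributes are not a superkey of either fragment. The join is lossy.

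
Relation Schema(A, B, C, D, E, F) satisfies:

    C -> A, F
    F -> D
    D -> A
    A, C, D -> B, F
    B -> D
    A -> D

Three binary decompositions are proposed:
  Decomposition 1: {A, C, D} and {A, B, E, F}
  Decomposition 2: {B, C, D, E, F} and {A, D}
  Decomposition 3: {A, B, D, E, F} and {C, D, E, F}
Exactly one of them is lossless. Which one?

Decomposition 2

Decomposition 1: common = {A}, closure = {A, D} → lossy.
Decomposition 2: common = {D}, closure = {A, D} → lossless.
Decomposition 3: common = {D, E, F}, closure = {A, D, E, F} → lossy.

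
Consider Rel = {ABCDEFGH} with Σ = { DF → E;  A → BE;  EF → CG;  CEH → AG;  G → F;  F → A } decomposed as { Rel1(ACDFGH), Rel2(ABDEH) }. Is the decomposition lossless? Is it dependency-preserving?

Lossless test: (ADH)⁺ = {ABDEH}, which contains all of one fragment — lossless.
Dependency preservation: the restricted closure of {CEH} across the fragments never reaches {AG}, so CEH → AG cannot be enforced without a join — not preserved.

lossless but not dependency-preserving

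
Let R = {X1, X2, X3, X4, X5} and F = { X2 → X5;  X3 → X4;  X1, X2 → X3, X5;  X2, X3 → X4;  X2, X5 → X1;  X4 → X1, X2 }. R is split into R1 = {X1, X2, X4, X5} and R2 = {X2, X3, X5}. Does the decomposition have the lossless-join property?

Common attributes: R1 ∩ R2 = {X2, X5}.
Closure of {X2, X5}: X2, X5 → X1 applies, adding X1; X1, X2 → X3, X5 applies, adding X3; X2, X3 → X4 applies, adding X4. So (X2, X5)⁺ = {X1, X2, X3, X4, X5}.
This closure contains every attribute of R1, so R1 ∩ R2 → R1. The join is lossless.

Yes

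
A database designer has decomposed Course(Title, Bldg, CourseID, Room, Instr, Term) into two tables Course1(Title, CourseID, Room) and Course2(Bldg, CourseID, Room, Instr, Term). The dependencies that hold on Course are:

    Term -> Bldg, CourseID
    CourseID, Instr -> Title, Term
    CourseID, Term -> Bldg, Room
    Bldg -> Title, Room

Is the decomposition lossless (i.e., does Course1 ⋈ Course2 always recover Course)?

No

Common attributes: Course1 ∩ Course2 = {CourseID, Room}.
No dependency enlarges {CourseID, Room}, so (CourseID, Room)⁺ = {CourseID, Room}.
The closure contains neither all of Course1 = {Title, CourseID, Room} nor all of Course2 = {Bldg, CourseID, Room, Instr, Term}, so the common attributes are not a superkey of either fragment. The join is lossy.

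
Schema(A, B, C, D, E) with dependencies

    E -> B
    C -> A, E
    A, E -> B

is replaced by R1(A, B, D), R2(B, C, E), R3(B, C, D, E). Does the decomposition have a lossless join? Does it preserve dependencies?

lossy and not dependency-preserving

Lossless test (chase): Rows 2 and 3 agree on C; apply C→A, E and equate their A, E entries. No row becomes fully distinguished — the join is lossy.
Dependency preservation: the restricted closure of {C} across the fragments never reaches {A, E}, so C → A, E cannot be enforced without a join — not preserved.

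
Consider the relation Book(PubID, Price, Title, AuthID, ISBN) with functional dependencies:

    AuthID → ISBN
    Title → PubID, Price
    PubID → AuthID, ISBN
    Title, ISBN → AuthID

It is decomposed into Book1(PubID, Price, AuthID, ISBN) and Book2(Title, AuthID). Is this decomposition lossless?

Common attributes: Book1 ∩ Book2 = {AuthID}.
Closure of {AuthID}: AuthID → ISBN applies, adding ISBN. So (AuthID)⁺ = {AuthID, ISBN}.
The closure contains neither all of Book1 = {PubID, Price, AuthID, ISBN} nor all of Book2 = {Title, AuthID}, so the common attributes are not a superkey of either fragment. The join is lossy.

No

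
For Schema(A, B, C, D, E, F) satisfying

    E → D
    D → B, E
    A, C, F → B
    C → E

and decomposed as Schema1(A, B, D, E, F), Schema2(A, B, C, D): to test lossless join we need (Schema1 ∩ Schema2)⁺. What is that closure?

A, B, D, E

Schema1 ∩ Schema2 = {A, B, D}.
D → B, E applies, adding E
Closure: {A, B, D, E}.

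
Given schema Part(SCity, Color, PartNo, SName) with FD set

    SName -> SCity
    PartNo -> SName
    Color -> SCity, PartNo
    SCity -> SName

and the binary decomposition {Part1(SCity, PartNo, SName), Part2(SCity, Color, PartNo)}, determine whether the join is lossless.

Common attributes: Part1 ∩ Part2 = {SCity, PartNo}.
Closure of {SCity, PartNo}: PartNo → SName applies, adding SName. So (SCity, PartNo)⁺ = {SCity, PartNo, SName}.
This closure contains every attribute of Part1, so Part1 ∩ Part2 → Part1. The join is lossless.

Yes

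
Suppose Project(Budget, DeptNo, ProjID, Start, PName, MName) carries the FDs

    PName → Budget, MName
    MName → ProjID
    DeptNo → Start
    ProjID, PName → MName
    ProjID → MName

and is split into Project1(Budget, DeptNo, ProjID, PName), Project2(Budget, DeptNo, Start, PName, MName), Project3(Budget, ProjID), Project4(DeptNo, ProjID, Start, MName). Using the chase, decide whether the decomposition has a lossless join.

Yes

Chase test. Columns are Budget, DeptNo, ProjID, Start, PName, MName; row i has aⱼ where attribute j ∈ Projecti, else bᵢⱼ.
Initial tableau (one row per fragment):
  row 1: a1 a2 a3 b14 a5 b16
  row 2: a1 a2 b23 a4 a5 a6
  row 3: a1 b32 a3 b34 b35 b36
  row 4: b41 a2 a3 a4 b45 a6
Rows 1 and 2 agree on PName; apply PName→Budget, MName and equate their Budget, MName entries.
Rows 1 and 2 agree on MName; apply MName→ProjID and equate their ProjID entries.
Rows 1 and 2 agree on DeptNo; apply DeptNo→Start and equate their Start entries.
Rows 1 and 3 agree on ProjID; apply ProjID→MName and equate their MName entries.
Row 1 is now all distinguished symbols — the join is lossless.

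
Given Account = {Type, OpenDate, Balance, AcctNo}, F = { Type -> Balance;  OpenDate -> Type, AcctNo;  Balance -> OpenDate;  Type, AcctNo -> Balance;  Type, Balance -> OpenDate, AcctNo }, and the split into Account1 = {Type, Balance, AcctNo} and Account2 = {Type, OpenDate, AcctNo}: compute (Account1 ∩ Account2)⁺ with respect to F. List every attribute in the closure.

Type, OpenDate, Balance, AcctNo

Account1 ∩ Account2 = {Type, AcctNo}.
Type → Balance applies, adding Balance
Balance → OpenDate applies, adding OpenDate
Closure: {Type, OpenDate, Balance, AcctNo}.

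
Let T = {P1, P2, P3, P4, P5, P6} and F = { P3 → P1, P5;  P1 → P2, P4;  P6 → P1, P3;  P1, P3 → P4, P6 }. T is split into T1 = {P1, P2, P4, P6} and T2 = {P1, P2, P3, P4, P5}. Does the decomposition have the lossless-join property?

Common attributes: T1 ∩ T2 = {P1, P2, P4}.
No dependency enlarges {P1, P2, P4}, so (P1, P2, P4)⁺ = {P1, P2, P4}.
The closure contains neither all of T1 = {P1, P2, P4, P6} nor all of T2 = {P1, P2, P3, P4, P5}, so the common attributes are not a superkey of either fragment. The join is lossy.

No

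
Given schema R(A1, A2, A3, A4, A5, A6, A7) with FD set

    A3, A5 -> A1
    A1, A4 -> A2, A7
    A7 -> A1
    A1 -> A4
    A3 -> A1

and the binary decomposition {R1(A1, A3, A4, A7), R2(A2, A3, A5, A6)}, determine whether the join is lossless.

Yes

Common attributes: R1 ∩ R2 = {A3}.
Closure of {A3}: A3 → A1 applies, adding A1; A1 → A4 applies, adding A4; A1, A4 → A2, A7 applies, adding A2, A7. So (A3)⁺ = {A1, A2, A3, A4, A7}.
This closure contains every attribute of R1, so R1 ∩ R2 → R1. The join is lossless.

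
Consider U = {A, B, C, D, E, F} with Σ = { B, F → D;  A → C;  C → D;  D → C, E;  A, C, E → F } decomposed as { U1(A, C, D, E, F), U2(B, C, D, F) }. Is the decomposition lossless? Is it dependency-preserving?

Lossless test: (C, D, F)⁺ = {C, D, E, F}, which is a superkey of neither fragment — lossy.
Dependency preservation: every FD's attributes lie within a single fragment, so each can be enforced locally — preserved.

lossy but dependency-preserving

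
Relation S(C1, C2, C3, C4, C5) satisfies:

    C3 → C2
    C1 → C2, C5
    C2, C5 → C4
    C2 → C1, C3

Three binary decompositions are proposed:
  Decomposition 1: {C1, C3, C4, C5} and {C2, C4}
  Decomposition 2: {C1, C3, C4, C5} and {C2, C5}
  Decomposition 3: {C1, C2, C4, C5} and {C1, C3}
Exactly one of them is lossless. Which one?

Decomposition 1: common = {C4}, closure = {C4} → lossy.
Decomposition 2: common = {C5}, closure = {C5} → lossy.
Decomposition 3: common = {C1}, closure = {C1, C2, C3, C4, C5} → lossless.

Decomposition 3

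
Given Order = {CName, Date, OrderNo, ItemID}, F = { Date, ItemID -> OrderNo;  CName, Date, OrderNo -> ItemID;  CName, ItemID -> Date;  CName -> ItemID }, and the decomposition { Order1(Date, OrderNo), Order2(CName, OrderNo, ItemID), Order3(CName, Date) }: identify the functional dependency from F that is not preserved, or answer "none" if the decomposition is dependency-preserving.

Check Date, ItemID → OrderNo: no single fragment contains all of {Date, OrderNo, ItemID}, and the restricted closure of {Date, ItemID} across the fragments never reaches {OrderNo}.
CName, Date, OrderNo → ItemID is preserved.
CName, ItemID → Date is preserved.
CName → ItemID is preserved.

Date, ItemID -> OrderNo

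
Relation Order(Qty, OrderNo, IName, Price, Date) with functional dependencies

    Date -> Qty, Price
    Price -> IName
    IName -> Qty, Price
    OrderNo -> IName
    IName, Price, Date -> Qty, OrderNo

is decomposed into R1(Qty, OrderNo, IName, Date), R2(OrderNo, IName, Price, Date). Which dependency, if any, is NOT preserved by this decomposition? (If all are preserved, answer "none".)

none

Date → Qty, Price: restricted closure across fragments reaches Qty, Price.
Price → IName lies within R2.
IName → Qty, Price: restricted closure across fragments reaches Qty, Price.
OrderNo → IName lies within R1.
IName, Price, Date → Qty, OrderNo: restricted closure across fragments reaches Qty, OrderNo.
Every dependency is enforceable on the fragments, so the decomposition is dependency-preserving.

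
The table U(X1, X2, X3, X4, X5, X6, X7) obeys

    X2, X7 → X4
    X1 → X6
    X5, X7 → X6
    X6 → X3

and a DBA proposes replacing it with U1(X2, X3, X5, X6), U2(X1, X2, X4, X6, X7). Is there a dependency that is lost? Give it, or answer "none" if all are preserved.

X5, X7 → X6

Check X5, X7 → X6: no single fragment contains all of {X5, X6, X7}, and the restricted closure of {X5, X7} across the fragments never reaches {X6}.
X2, X7 → X4 is preserved.
X1 → X6 is preserved.
X6 → X3 is preserved.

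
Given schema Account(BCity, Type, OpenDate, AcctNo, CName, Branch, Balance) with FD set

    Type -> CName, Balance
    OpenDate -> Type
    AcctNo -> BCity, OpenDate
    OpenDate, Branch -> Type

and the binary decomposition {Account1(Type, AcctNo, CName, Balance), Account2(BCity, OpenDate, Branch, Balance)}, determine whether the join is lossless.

Common attributes: Account1 ∩ Account2 = {Balance}.
No dependency enlarges {Balance}, so (Balance)⁺ = {Balance}.
The closure contains neither all of Account1 = {Type, AcctNo, CName, Balance} nor all of Account2 = {BCity, OpenDate, Branch, Balance}, so the common attributes are not a superkey of either fragment. The join is lossy.

No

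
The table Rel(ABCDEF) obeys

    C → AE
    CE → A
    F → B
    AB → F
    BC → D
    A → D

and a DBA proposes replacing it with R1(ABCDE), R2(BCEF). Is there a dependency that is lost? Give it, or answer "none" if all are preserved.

AB → F

Check AB → F: no single fragment contains all of {ABF}, and the restricted closure of {AB} across the fragments never reaches {F}.
C → AE is preserved.
CE → A is preserved.
F → B is preserved.
BC → D is preserved.
A → D is preserved.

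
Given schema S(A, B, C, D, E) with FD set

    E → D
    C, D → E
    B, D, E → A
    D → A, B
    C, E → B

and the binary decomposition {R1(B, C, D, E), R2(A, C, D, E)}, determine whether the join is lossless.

Common attributes: R1 ∩ R2 = {C, D, E}.
Closure of {C, D, E}: D → A, B applies, adding A, B. So (C, D, E)⁺ = {A, B, C, D, E}.
This closure contains every attribute of R1, so R1 ∩ R2 → R1. The join is lossless.

Yes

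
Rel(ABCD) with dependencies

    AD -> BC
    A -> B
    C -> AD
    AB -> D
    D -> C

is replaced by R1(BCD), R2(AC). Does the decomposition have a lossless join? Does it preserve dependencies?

lossless and dependency-preserving

Lossless test: (C)⁺ = {ABCD}, which contains all of one fragment — lossless.
Dependency preservation: AD → BC; A → B; C → AD; AB → D are not contained in any single fragment, but the restricted closure of each left-hand side across the fragments still reaches the right-hand side; the remaining FDs each lie inside some fragment. All dependencies are preserved.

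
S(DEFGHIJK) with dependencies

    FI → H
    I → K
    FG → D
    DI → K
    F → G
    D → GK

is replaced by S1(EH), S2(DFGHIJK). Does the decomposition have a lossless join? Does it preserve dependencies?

Lossless test: (H)⁺ = {H}, which is a superkey of neither fragment — lossy.
Dependency preservation: every FD's attributes lie within a single fragment, so each can be enforced locally — preserved.

lossy but dependency-preserving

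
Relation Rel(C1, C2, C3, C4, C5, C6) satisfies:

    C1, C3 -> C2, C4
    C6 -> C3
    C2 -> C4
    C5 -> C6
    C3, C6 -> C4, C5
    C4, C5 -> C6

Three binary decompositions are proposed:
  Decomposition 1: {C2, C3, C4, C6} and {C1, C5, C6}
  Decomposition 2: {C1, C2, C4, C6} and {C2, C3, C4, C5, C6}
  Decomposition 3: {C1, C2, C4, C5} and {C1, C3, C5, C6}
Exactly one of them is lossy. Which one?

Decomposition 1: common = {C6}, closure = {C3, C4, C5, C6} → lossy.
Decomposition 2: common = {C2, C4, C6}, closure = {C2, C3, C4, C5, C6} → lossless.
Decomposition 3: common = {C1, C5}, closure = {C1, C2, C3, C4, C5, C6} → lossless.

Decomposition 1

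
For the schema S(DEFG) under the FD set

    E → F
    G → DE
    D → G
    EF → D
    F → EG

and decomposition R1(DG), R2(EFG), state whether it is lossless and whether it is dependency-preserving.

lossless and dependency-preserving

Lossless test: (G)⁺ = {DEFG}, which contains all of one fragment — lossless.
Dependency preservation: G → DE; EF → D are not contained in any single fragment, but the restricted closure of each left-hand side across the fragments still reaches the right-hand side; the remaining FDs each lie inside some fragment. All dependencies are preserved.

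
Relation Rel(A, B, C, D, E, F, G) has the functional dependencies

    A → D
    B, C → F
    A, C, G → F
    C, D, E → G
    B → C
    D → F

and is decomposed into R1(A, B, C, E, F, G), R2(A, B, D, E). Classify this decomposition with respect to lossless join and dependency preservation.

Lossless test: (A, B, E)⁺ = {A, B, C, D, E, F, G}, which contains all of one fragment — lossless.
Dependency preservation: the restricted closure of {C, D, E} across the fragments never reaches {G}, so C, D, E → G cannot be enforced without a join — not preserved.

lossless but not dependency-preserving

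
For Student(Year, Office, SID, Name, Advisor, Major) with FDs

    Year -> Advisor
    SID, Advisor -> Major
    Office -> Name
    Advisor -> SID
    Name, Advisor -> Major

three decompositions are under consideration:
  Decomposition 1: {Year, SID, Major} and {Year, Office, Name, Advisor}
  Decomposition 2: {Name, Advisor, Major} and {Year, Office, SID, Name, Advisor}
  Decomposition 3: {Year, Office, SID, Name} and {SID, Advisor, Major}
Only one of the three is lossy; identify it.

Decomposition 3

Decomposition 1: common = {Year}, closure = {Year, SID, Advisor, Major} → lossless.
Decomposition 2: common = {Name, Advisor}, closure = {SID, Name, Advisor, Major} → lossless.
Decomposition 3: common = {SID}, closure = {SID} → lossy.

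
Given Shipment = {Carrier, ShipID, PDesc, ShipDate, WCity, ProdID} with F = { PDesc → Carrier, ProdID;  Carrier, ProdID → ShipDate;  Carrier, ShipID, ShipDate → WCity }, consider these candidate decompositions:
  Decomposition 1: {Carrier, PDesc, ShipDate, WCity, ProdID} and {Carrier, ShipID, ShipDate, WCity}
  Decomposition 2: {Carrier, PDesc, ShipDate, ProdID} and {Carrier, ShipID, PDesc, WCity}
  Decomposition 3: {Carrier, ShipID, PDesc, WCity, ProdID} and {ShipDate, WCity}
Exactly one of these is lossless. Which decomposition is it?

Decomposition 2

Decomposition 1: common = {Carrier, ShipDate, WCity}, closure = {Carrier, ShipDate, WCity} → lossy.
Decomposition 2: common = {Carrier, PDesc}, closure = {Carrier, PDesc, ShipDate, ProdID} → lossless.
Decomposition 3: common = {WCity}, closure = {WCity} → lossy.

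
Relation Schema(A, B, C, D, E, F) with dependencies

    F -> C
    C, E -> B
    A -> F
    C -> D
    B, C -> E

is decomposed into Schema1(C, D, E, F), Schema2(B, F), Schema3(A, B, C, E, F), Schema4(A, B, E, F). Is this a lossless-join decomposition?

Yes

Chase test. Columns are A, B, C, D, E, F; row i has aⱼ where attribute j ∈ Schemai, else bᵢⱼ.
Initial tableau (one row per fragment):
  row 1: b11 b12 a3 a4 a5 a6
  row 2: b21 a2 b23 b24 b25 a6
  row 3: a1 a2 a3 b34 a5 a6
  row 4: a1 a2 b43 b44 a5 a6
Rows 1 and 2 agree on F; apply F→C and equate their C entries.
Rows 1 and 4 agree on F; apply F→C and equate their C entries.
Rows 1 and 3 agree on C, E; apply C, E→B and equate their B entries.
Rows 1 and 2 agree on C; apply C→D and equate their D entries.
Rows 1 and 3 agree on C; apply C→D and equate their D entries.
Rows 1 and 4 agree on C; apply C→D and equate their D entries.
Rows 1 and 2 agree on B, C; apply B, C→E and equate their E entries.
Row 3 is now all distinguished symbols — the join is lossless.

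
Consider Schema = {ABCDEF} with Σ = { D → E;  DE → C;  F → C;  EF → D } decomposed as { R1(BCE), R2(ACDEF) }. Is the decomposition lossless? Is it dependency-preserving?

lossy but dependency-preserving

Lossless test: (CE)⁺ = {CE}, which is a superkey of neither fragment — lossy.
Dependency preservation: every FD's attributes lie within a single fragment, so each can be enforced locally — preserved.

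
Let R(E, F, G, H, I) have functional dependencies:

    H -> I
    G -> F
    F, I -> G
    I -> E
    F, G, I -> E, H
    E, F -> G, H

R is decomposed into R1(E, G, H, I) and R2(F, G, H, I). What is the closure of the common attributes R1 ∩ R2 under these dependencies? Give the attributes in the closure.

R1 ∩ R2 = {G, H, I}.
G → F applies, adding F
I → E applies, adding E
Closure: {E, F, G, H, I}.

E, F, G, H, I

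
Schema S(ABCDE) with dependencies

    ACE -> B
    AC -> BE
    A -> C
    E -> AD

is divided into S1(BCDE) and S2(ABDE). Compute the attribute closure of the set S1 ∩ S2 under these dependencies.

ABCDE

S1 ∩ S2 = {BDE}.
E → AD applies, adding A
A → C applies, adding C
Closure: {ABCDE}.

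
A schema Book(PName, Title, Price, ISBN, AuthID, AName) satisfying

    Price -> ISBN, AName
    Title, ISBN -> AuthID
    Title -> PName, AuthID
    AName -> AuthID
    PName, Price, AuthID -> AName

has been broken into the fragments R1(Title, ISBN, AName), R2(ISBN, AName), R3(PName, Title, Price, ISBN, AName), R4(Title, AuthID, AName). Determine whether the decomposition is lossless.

Chase test. Columns are PName, Title, Price, ISBN, AuthID, AName; row i has aⱼ where attribute j ∈ Ri, else bᵢⱼ.
Initial tableau (one row per fragment):
  row 1: b11 a2 b13 a4 b15 a6
  row 2: b21 b22 b23 a4 b25 a6
  row 3: a1 a2 a3 a4 b35 a6
  row 4: b41 a2 b43 b44 a5 a6
Rows 1 and 3 agree on Title, ISBN; apply Title, ISBN→AuthID and equate their AuthID entries.
Rows 1 and 3 agree on Title; apply Title→PName, AuthID and equate their PName, AuthID entries.
Rows 1 and 4 agree on Title; apply Title→PName, AuthID and equate their PName, AuthID entries.
Rows 1 and 2 agree on AName; apply AName→AuthID and equate their AuthID entries.
Row 3 is now all distinguished symbols — the join is lossless.

Yes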